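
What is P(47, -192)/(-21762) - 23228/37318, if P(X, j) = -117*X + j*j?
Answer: -93109267/45117462 ≈ -2.0637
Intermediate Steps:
P(X, j) = j² - 117*X (P(X, j) = -117*X + j² = j² - 117*X)
P(47, -192)/(-21762) - 23228/37318 = ((-192)² - 117*47)/(-21762) - 23228/37318 = (36864 - 5499)*(-1/21762) - 23228*1/37318 = 31365*(-1/21762) - 11614/18659 = -3485/2418 - 11614/18659 = -93109267/45117462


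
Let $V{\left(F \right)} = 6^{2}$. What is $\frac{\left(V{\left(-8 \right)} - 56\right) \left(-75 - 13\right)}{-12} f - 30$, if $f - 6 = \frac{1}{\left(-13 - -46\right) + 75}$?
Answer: $- \frac{73820}{81} \approx -911.36$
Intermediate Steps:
$V{\left(F \right)} = 36$
$f = \frac{649}{108}$ ($f = 6 + \frac{1}{\left(-13 - -46\right) + 75} = 6 + \frac{1}{\left(-13 + 46\right) + 75} = 6 + \frac{1}{33 + 75} = 6 + \frac{1}{108} = \frac{649}{108} \approx 6.0093$)
$\frac{\left(V{\left(-8 \right)} - 56\right) \left(-75 - 13\right)}{-12} f - 30 = \frac{\left(36 - 56\right) \left(-75 - 13\right)}{-12} \cdot \frac{649}{108} - 30 = \left(-20\right) \left(-88\right) \left(- \frac{1}{12}\right) \frac{649}{108} - 30 = 1760 \left(- \frac{1}{12}\right) \frac{649}{108} - 30 = \left(- \frac{440}{3}\right) \frac{649}{108} - 30 = - \frac{71390}{81} - 30 = - \frac{73820}{81}$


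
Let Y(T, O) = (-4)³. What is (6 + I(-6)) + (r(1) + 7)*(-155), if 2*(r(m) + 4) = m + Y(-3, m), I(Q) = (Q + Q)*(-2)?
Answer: 8895/2 ≈ 4447.5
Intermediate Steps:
I(Q) = -4*Q (I(Q) = (2*Q)*(-2) = -4*Q)
Y(T, O) = -64
r(m) = -36 + m/2 (r(m) = -4 + (m - 64)/2 = -4 + (-64 + m)/2 = -4 + (-32 + m/2) = -36 + m/2)
(6 + I(-6)) + (r(1) + 7)*(-155) = (6 - 4*(-6)) + ((-36 + (½)*1) + 7)*(-155) = (6 + 24) + ((-36 + ½) + 7)*(-155) = 30 + (-71/2 + 7)*(-155) = 30 - 57/2*(-155) = 30 + 8835/2 = 8895/2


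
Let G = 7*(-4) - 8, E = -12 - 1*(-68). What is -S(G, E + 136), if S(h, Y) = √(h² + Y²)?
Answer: -12*√265 ≈ -195.35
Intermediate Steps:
E = 56 (E = -12 + 68 = 56)
G = -36 (G = -28 - 8 = -36)
S(h, Y) = √(Y² + h²)
-S(G, E + 136) = -√((56 + 136)² + (-36)²) = -√(192² + 1296) = -√(36864 + 1296) = -√38160 = -12*√265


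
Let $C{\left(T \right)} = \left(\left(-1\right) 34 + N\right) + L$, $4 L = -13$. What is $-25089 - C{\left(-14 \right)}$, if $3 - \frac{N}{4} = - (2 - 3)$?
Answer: $- \frac{100239}{4} \approx -25060.0$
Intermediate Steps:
$L = - \frac{13}{4}$ ($L = \frac{1}{4} \left(-13\right) = - \frac{13}{4} \approx -3.25$)
$N = 8$ ($N = 12 - 4 \left(- (2 - 3)\right) = 12 - 4 \left(\left(-1\right) \left(-1\right)\right) = 12 - 4 = 8$)
$C{\left(T \right)} = - \frac{117}{4}$ ($C{\left(T \right)} = \left(\left(-1\right) 34 + 8\right) - \frac{13}{4} = \left(-34 + 8\right) - \frac{13}{4} = -26 - \frac{13}{4} = - \frac{117}{4}$)
$-25089 - C{\left(-14 \right)} = -25089 - - \frac{117}{4} = -25089 + \frac{117}{4} = - \frac{100239}{4}$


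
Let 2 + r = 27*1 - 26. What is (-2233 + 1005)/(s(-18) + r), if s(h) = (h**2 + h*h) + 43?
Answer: -614/345 ≈ -1.7797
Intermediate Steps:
s(h) = 43 + 2*h**2 (s(h) = (h**2 + h**2) + 43 = 2*h**2 + 43 = 43 + 2*h**2)
r = -1 (r = -2 + (27*1 - 26) = -2 + (27 - 26) = -2 + 1 = -1)
(-2233 + 1005)/(s(-18) + r) = (-2233 + 1005)/((43 + 2*(-18)**2) - 1) = -1228/((43 + 2*324) - 1) = -1228/((43 + 648) - 1) = -1228/(691 - 1) = -1228/690 = -1228*1/690 = -614/345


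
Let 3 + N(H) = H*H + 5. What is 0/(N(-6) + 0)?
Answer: 0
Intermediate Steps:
N(H) = 2 + H² (N(H) = -3 + (H*H + 5) = -3 + (H² + 5) = -3 + (5 + H²) = 2 + H²)
0/(N(-6) + 0) = 0/((2 + (-6)²) + 0) = 0/((2 + 36) + 0) = 0/(38 + 0) = 0/38 = 0*(1/38) = 0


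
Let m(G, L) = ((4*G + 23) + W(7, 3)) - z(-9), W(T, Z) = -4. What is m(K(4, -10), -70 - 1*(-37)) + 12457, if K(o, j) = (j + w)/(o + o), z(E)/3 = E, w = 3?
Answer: 24999/2 ≈ 12500.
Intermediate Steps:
z(E) = 3*E
K(o, j) = (3 + j)/(2*o) (K(o, j) = (j + 3)/(o + o) = (3 + j)/((2*o)) = (3 + j)*(1/(2*o)) = (3 + j)/(2*o))
m(G, L) = 46 + 4*G (m(G, L) = ((4*G + 23) - 4) - 3*(-9) = ((23 + 4*G) - 4) - 1*(-27) = (19 + 4*G) + 27 = 46 + 4*G)
m(K(4, -10), -70 - 1*(-37)) + 12457 = (46 + 4*((1/2)*(3 - 10)/4)) + 12457 = (46 + 4*((1/2)*(1/4)*(-7))) + 12457 = (46 + 4*(-7/8)) + 12457 = (46 - 7/2) + 12457 = 85/2 + 12457 = 24999/2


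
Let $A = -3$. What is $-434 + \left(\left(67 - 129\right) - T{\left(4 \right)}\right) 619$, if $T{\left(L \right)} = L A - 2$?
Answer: $-30146$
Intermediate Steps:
$T{\left(L \right)} = -2 - 3 L$ ($T{\left(L \right)} = L \left(-3\right) - 2 = - 3 L - 2 = -2 - 3 L$)
$-434 + \left(\left(67 - 129\right) - T{\left(4 \right)}\right) 619 = -434 + \left(\left(67 - 129\right) - \left(-2 - 12\right)\right) 619 = -434 + \left(-62 - \left(-2 - 12\right)\right) 619 = -434 + \left(-62 - -14\right) 619 = -434 + \left(-62 + 14\right) 619 = -434 - 29712 = -30146$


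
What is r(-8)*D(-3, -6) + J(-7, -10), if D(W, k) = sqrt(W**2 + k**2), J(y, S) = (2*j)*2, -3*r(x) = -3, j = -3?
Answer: -12 + 3*sqrt(5) ≈ -5.2918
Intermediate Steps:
r(x) = 1 (r(x) = -1/3*(-3) = 1)
J(y, S) = -12 (J(y, S) = (2*(-3))*2 = -6*2 = -12)
r(-8)*D(-3, -6) + J(-7, -10) = 1*sqrt((-3)**2 + (-6)**2) - 12 = 1*sqrt(9 + 36) - 12 = 1*sqrt(45) - 12 = 1*(3*sqrt(5)) - 12 = 3*sqrt(5) - 12 = -12 + 3*sqrt(5)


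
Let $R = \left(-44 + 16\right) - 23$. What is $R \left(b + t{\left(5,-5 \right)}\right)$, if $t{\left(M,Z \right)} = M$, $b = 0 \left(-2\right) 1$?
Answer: $-255$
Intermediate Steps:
$b = 0$ ($b = 0 \cdot 1 = 0$)
$R = -51$ ($R = -28 - 23 = -51$)
$R \left(b + t{\left(5,-5 \right)}\right) = - 51 \left(0 + 5\right) = \left(-51\right) 5 = -255$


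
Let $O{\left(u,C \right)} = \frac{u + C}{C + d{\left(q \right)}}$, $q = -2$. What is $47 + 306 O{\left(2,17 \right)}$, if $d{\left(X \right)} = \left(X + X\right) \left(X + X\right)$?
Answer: $\frac{2455}{11} \approx 223.18$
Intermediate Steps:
$d{\left(X \right)} = 4 X^{2}$ ($d{\left(X \right)} = 2 X 2 X = 4 X^{2}$)
$O{\left(u,C \right)} = \frac{C + u}{16 + C}$ ($O{\left(u,C \right)} = \frac{u + C}{C + 4 \left(-2\right)^{2}} = \frac{C + u}{C + 4 \cdot 4} = \frac{C + u}{C + 16} = \frac{C + u}{16 + C}$)
$47 + 306 O{\left(2,17 \right)} = 47 + 306 \frac{17 + 2}{16 + 17} = 47 + 306 \cdot \frac{1}{33} \cdot 19 = 47 + 306 \cdot \frac{19}{33} = 47 + \frac{1938}{11} = \frac{2455}{11}$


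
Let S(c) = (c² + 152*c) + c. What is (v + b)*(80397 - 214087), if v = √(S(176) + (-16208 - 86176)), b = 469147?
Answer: -62720262430 - 1069520*I*√695 ≈ -6.272e+10 - 2.8196e+7*I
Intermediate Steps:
S(c) = c² + 153*c
v = 8*I*√695 (v = √(176*(153 + 176) + (-16208 - 86176)) = √(176*329 - 102384) = √(57904 - 102384) = √(-44480) = 8*I*√695 ≈ 210.9*I)
(v + b)*(80397 - 214087) = (8*I*√695 + 469147)*(80397 - 214087) = (469147 + 8*I*√695)*(-133690) = -62720262430 - 1069520*I*√695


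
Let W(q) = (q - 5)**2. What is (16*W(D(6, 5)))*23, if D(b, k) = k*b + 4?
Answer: 309488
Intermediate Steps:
D(b, k) = 4 + b*k (D(b, k) = b*k + 4 = 4 + b*k)
W(q) = (-5 + q)**2
(16*W(D(6, 5)))*23 = (16*(-5 + (4 + 6*5))**2)*23 = (16*(-5 + (4 + 30))**2)*23 = (16*(-5 + 34)**2)*23 = (16*29**2)*23 = (16*841)*23 = 13456*23 = 309488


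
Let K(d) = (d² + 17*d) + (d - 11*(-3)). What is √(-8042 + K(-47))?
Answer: I*√6646 ≈ 81.523*I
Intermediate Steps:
K(d) = 33 + d² + 18*d (K(d) = (d² + 17*d) + (d + 33) = (d² + 17*d) + (33 + d) = 33 + d² + 18*d)
√(-8042 + K(-47)) = √(-8042 + (33 + (-47)² + 18*(-47))) = √(-8042 + (33 + 2209 - 846)) = √(-8042 + 1396) = √(-6646) = I*√6646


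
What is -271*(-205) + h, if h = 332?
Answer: 55887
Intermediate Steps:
-271*(-205) + h = -271*(-205) + 332 = 55555 + 332 = 55887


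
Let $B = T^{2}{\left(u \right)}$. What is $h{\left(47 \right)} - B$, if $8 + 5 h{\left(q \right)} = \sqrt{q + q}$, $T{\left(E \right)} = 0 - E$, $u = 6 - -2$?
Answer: $- \frac{328}{5} + \frac{\sqrt{94}}{5} \approx -63.661$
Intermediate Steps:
$u = 8$ ($u = 6 + 2 = 8$)
$T{\left(E \right)} = - E$
$h{\left(q \right)} = - \frac{8}{5} + \frac{\sqrt{2} \sqrt{q}}{5}$ ($h{\left(q \right)} = - \frac{8}{5} + \frac{\sqrt{q + q}}{5} = - \frac{8}{5} + \frac{\sqrt{2 q}}{5} = - \frac{8}{5} + \frac{\sqrt{2} \sqrt{q}}{5}$)
$B = 64$ ($B = \left(\left(-1\right) 8\right)^{2} = \left(-8\right)^{2} = 64$)
$h{\left(47 \right)} - B = \left(- \frac{8}{5} + \frac{\sqrt{2} \sqrt{47}}{5}\right) - 64 = \left(- \frac{8}{5} + \frac{\sqrt{94}}{5}\right) - 64 = - \frac{328}{5} + \frac{\sqrt{94}}{5}$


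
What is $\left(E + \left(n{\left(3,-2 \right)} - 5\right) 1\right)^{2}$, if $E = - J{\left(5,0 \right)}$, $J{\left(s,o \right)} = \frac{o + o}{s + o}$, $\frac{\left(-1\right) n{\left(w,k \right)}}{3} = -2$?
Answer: $1$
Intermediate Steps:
$n{\left(w,k \right)} = 6$ ($n{\left(w,k \right)} = \left(-3\right) \left(-2\right) = 6$)
$J{\left(s,o \right)} = \frac{2 o}{o + s}$
$E = 0$ ($E = - \frac{2 \cdot 0}{0 + 5} = - \frac{2 \cdot 0}{5} = \left(-1\right) 0 = 0$)
$\left(E + \left(n{\left(3,-2 \right)} - 5\right) 1\right)^{2} = \left(0 + \left(6 - 5\right) 1\right)^{2} = \left(0 + 1 \cdot 1\right)^{2} = \left(0 + 1\right)^{2} = 1^{2} = 1$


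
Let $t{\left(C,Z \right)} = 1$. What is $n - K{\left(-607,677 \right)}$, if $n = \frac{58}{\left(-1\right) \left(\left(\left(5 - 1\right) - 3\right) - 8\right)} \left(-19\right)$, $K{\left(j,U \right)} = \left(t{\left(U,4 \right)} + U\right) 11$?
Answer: $- \frac{53308}{7} \approx -7615.4$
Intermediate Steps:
$K{\left(j,U \right)} = 11 + 11 U$ ($K{\left(j,U \right)} = \left(1 + U\right) 11 = 11 + 11 U$)
$n = - \frac{1102}{7}$ ($n = \frac{58}{\left(-1\right) \left(\left(4 - 3\right) - 8\right)} \left(-19\right) = \frac{58}{\left(-1\right) \left(1 - 8\right)} \left(-19\right) = \frac{58}{\left(-1\right) \left(-7\right)} \left(-19\right) = \frac{58}{7} \left(-19\right) = - \frac{1102}{7} \approx -157.43$)
$n - K{\left(-607,677 \right)} = - \frac{1102}{7} - \left(11 + 11 \cdot 677\right) = - \frac{1102}{7} - \left(11 + 7447\right) = - \frac{1102}{7} - 7458 = - \frac{53308}{7}$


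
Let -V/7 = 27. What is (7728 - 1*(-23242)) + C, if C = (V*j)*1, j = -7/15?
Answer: 155291/5 ≈ 31058.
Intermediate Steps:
j = -7/15 (j = -7*1/15 = -7/15 ≈ -0.46667)
V = -189 (V = -7*27 = -189)
C = 441/5 (C = -189*(-7/15)*1 = (441/5)*1 = 441/5 ≈ 88.200)
(7728 - 1*(-23242)) + C = (7728 - 1*(-23242)) + 441/5 = (7728 + 23242) + 441/5 = 30970 + 441/5 = 155291/5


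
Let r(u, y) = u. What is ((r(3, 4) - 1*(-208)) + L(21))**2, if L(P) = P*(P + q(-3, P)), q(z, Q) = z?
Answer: 346921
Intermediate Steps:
L(P) = P*(-3 + P) (L(P) = P*(P - 3) = P*(-3 + P))
((r(3, 4) - 1*(-208)) + L(21))**2 = ((3 - 1*(-208)) + 21*(-3 + 21))**2 = ((3 + 208) + 21*18)**2 = (211 + 378)**2 = 589**2 = 346921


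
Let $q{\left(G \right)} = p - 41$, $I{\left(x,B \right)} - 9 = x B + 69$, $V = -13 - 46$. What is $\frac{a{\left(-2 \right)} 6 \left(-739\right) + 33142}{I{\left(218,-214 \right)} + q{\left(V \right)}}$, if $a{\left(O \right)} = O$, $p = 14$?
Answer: $- \frac{42010}{46601} \approx -0.90148$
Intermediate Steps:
$V = -59$
$I{\left(x,B \right)} = 78 + B x$ ($I{\left(x,B \right)} = 9 + \left(x B + 69\right) = 9 + \left(B x + 69\right) = 9 + \left(69 + B x\right) = 78 + B x$)
$q{\left(G \right)} = -27$ ($q{\left(G \right)} = 14 - 41 = -27$)
$\frac{a{\left(-2 \right)} 6 \left(-739\right) + 33142}{I{\left(218,-214 \right)} + q{\left(V \right)}} = \frac{\left(-2\right) 6 \left(-739\right) + 33142}{\left(78 - 46652\right) - 27} = \frac{\left(-12\right) \left(-739\right) + 33142}{\left(78 - 46652\right) - 27} = \frac{8868 + 33142}{-46574 - 27} = \frac{42010}{-46601} = 42010 \left(- \frac{1}{46601}\right) = - \frac{42010}{46601}$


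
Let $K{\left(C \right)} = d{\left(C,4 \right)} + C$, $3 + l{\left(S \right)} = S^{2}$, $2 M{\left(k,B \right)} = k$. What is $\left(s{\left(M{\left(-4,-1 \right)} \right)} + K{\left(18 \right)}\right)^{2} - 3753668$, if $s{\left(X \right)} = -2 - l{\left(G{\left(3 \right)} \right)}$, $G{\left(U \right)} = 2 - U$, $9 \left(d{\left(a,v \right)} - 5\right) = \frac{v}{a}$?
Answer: $- \frac{24624337523}{6561} \approx -3.7531 \cdot 10^{6}$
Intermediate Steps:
$M{\left(k,B \right)} = \frac{k}{2}$
$d{\left(a,v \right)} = 5 + \frac{v}{9 a}$ ($d{\left(a,v \right)} = 5 + \frac{v \frac{1}{a}}{9} = 5 + \frac{v}{9 a}$)
$l{\left(S \right)} = -3 + S^{2}$
$K{\left(C \right)} = 5 + C + \frac{4}{9 C}$ ($K{\left(C \right)} = \left(5 + \frac{1}{9} \cdot 4 \frac{1}{C}\right) + C = \left(5 + \frac{4}{9 C}\right) + C = 5 + C + \frac{4}{9 C}$)
$s{\left(X \right)} = 0$ ($s{\left(X \right)} = -2 - \left(-3 + \left(2 - 3\right)^{2}\right) = -2 - \left(-3 + \left(-1\right)^{2}\right) = -2 - \left(-3 + 1\right) = -2 - -2 = -2 + 2 = 0$)
$\left(s{\left(M{\left(-4,-1 \right)} \right)} + K{\left(18 \right)}\right)^{2} - 3753668 = \left(0 + \left(5 + 18 + \frac{4}{9 \cdot 18}\right)\right)^{2} - 3753668 = \left(0 + \left(5 + 18 + \frac{4}{9} \cdot \frac{1}{18}\right)\right)^{2} - 3753668 = \left(0 + \left(5 + 18 + \frac{2}{81}\right)\right)^{2} - 3753668 = \left(0 + \frac{1865}{81}\right)^{2} - 3753668 = \left(\frac{1865}{81}\right)^{2} - 3753668 = \frac{3478225}{6561} - 3753668 = - \frac{24624337523}{6561}$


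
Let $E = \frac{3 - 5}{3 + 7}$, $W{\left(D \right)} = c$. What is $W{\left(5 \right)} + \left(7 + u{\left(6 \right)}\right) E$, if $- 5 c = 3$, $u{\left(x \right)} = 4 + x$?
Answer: $-4$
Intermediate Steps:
$c = - \frac{3}{5}$ ($c = \left(- \frac{1}{5}\right) 3 = - \frac{3}{5} \approx -0.6$)
$W{\left(D \right)} = - \frac{3}{5}$
$E = - \frac{1}{5}$ ($E = - \frac{2}{10} = \left(-2\right) \frac{1}{10} = - \frac{1}{5} \approx -0.2$)
$W{\left(5 \right)} + \left(7 + u{\left(6 \right)}\right) E = - \frac{3}{5} + \left(7 + \left(4 + 6\right)\right) \left(- \frac{1}{5}\right) = - \frac{3}{5} + \left(7 + 10\right) \left(- \frac{1}{5}\right) = - \frac{3}{5} + 17 \left(- \frac{1}{5}\right) = - \frac{3}{5} - \frac{17}{5} = -4$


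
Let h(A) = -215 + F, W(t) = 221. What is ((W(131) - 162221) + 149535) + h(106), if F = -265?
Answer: -12945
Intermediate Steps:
h(A) = -480 (h(A) = -215 - 265 = -480)
((W(131) - 162221) + 149535) + h(106) = ((221 - 162221) + 149535) - 480 = (-162000 + 149535) - 480 = -12465 - 480 = -12945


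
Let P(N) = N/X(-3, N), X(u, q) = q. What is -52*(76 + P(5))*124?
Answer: -496496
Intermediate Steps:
P(N) = 1 (P(N) = N/N = 1)
-52*(76 + P(5))*124 = -52*(76 + 1)*124 = -52*77*124 = -4004*124 = -496496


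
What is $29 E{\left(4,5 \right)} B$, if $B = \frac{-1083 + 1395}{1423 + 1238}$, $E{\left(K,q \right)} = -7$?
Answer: $- \frac{21112}{887} \approx -23.802$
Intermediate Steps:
$B = \frac{104}{887}$ ($B = \frac{312}{2661} = 312 \cdot \frac{1}{2661} = \frac{104}{887} \approx 0.11725$)
$29 E{\left(4,5 \right)} B = 29 \left(-7\right) \frac{104}{887} = \left(-203\right) \frac{104}{887} = - \frac{21112}{887}$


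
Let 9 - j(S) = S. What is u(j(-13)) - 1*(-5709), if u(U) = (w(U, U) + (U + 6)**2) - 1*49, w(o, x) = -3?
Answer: 6441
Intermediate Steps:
j(S) = 9 - S
u(U) = -52 + (6 + U)**2 (u(U) = (-3 + (U + 6)**2) - 1*49 = (-3 + (6 + U)**2) - 49 = -52 + (6 + U)**2)
u(j(-13)) - 1*(-5709) = (-52 + (6 + (9 - 1*(-13)))**2) - 1*(-5709) = (-52 + (6 + (9 + 13))**2) + 5709 = (-52 + (6 + 22)**2) + 5709 = (-52 + 28**2) + 5709 = (-52 + 784) + 5709 = 732 + 5709 = 6441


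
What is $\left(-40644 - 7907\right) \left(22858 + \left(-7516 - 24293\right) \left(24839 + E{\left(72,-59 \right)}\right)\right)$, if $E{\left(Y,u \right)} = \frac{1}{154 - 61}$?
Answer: $\frac{1189136255303586}{31} \approx 3.8359 \cdot 10^{13}$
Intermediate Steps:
$E{\left(Y,u \right)} = \frac{1}{93}$
$\left(-40644 - 7907\right) \left(22858 + \left(-7516 - 24293\right) \left(24839 + E{\left(72,-59 \right)}\right)\right) = \left(-40644 - 7907\right) \left(22858 + \left(-7516 - 24293\right) \left(24839 + \frac{1}{93}\right)\right) = - 48551 \left(22858 - \frac{24493226884}{31}\right) = \left(-48551\right) \left(- \frac{24492518286}{31}\right) = \frac{1189136255303586}{31}$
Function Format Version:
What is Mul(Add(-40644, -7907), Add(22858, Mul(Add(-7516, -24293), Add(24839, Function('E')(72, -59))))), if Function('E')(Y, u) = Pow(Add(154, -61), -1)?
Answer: Rational(1189136255303586, 31) ≈ 3.8359e+13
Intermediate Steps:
Function('E')(Y, u) = Rational(1, 93) (Function('E')(Y, u) = Pow(93, -1) = Rational(1, 93))
Mul(Add(-40644, -7907), Add(22858, Mul(Add(-7516, -24293), Add(24839, Function('E')(72, -59))))) = Mul(Add(-40644, -7907), Add(22858, Mul(Add(-7516, -24293), Add(24839, Rational(1, 93))))) = Mul(-48551, Add(22858, Mul(-31809, Rational(2310028, 93)))) = Mul(-48551, Add(22858, Rational(-24493226884, 31))) = Mul(-48551, Rational(-24492518286, 31)) = Rational(1189136255303586, 31)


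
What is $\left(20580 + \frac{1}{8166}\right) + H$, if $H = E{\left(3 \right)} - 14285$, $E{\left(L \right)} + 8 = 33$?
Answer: $\frac{51609121}{8166} \approx 6320.0$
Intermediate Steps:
$E{\left(L \right)} = 25$ ($E{\left(L \right)} = -8 + 33 = 25$)
$H = -14260$ ($H = 25 - 14285 = -14260$)
$\left(20580 + \frac{1}{8166}\right) + H = \left(20580 + \frac{1}{8166}\right) - 14260 = \frac{168056281}{8166} - 14260 = \frac{51609121}{8166}$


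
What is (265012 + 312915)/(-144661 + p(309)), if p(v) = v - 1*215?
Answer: -577927/144567 ≈ -3.9976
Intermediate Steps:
p(v) = -215 + v (p(v) = v - 215 = -215 + v)
(265012 + 312915)/(-144661 + p(309)) = (265012 + 312915)/(-144661 + (-215 + 309)) = 577927/(-144661 + 94) = 577927/(-144567) = 577927*(-1/144567) = -577927/144567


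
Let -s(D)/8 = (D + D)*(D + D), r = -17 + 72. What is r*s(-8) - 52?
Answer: -112692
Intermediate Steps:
r = 55
s(D) = -32*D**2 (s(D) = -8*(D + D)*(D + D) = -8*2*D*2*D = -32*D**2)
r*s(-8) - 52 = 55*(-32*(-8)**2) - 52 = 55*(-32*64) - 52 = 55*(-2048) - 52 = -112640 - 52 = -112692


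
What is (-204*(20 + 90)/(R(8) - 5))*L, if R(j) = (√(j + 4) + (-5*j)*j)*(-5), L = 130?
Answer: -186117360/101749 - 1166880*√3/101749 ≈ -1849.0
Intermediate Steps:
R(j) = -5*√(4 + j) + 25*j² (R(j) = (√(4 + j) - 5*j²)*(-5) = -5*√(4 + j) + 25*j²)
(-204*(20 + 90)/(R(8) - 5))*L = -204*(20 + 90)/((-5*√(4 + 8) + 25*8²) - 5)*130 = -22440/((-10*√3 + 25*64) - 5)*130 = -22440/((-10*√3 + 1600) - 5)*130 = -22440/((1600 - 10*√3) - 5)*130 = -22440/(1595 - 10*√3)*130 = -2917200/(1595 - 10*√3)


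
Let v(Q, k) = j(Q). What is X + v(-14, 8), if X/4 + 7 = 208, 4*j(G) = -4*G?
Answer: 818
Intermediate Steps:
j(G) = -G (j(G) = (-4*G)/4 = -G)
v(Q, k) = -Q
X = 804 (X = -28 + 4*208 = -28 + 832 = 804)
X + v(-14, 8) = 804 - 1*(-14) = 804 + 14 = 818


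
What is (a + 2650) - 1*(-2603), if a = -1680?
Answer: 3573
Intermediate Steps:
(a + 2650) - 1*(-2603) = (-1680 + 2650) - 1*(-2603) = 970 + 2603 = 3573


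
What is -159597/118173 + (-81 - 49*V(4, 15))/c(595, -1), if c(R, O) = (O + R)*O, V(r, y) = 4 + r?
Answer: -1178933/2127114 ≈ -0.55424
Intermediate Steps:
c(R, O) = O*(O + R)
-159597/118173 + (-81 - 49*V(4, 15))/c(595, -1) = -159597/118173 + (-81 - 49*(4 + 4))/((-(-1 + 595))) = -159597*1/118173 + (-81 - 49*8)/((-1*594)) = -53199/39391 + (-81 - 392)/(-594) = -53199/39391 - 473*(-1/594) = -53199/39391 + 43/54 = -1178933/2127114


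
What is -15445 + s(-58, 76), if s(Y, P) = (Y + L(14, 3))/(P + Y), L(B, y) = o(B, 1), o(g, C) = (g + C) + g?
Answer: -278039/18 ≈ -15447.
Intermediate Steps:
o(g, C) = C + 2*g (o(g, C) = (C + g) + g = C + 2*g)
L(B, y) = 1 + 2*B
s(Y, P) = (29 + Y)/(P + Y) (s(Y, P) = (Y + (1 + 2*14))/(P + Y) = (Y + (1 + 28))/(P + Y) = (Y + 29)/(P + Y) = (29 + Y)/(P + Y))
-15445 + s(-58, 76) = -15445 + (29 - 58)/(76 - 58) = -15445 - 29/18 = -278039/18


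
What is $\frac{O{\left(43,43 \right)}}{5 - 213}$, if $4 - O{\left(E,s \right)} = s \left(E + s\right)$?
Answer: $\frac{1847}{104} \approx 17.76$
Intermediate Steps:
$O{\left(E,s \right)} = 4 - s \left(E + s\right)$
$\frac{O{\left(43,43 \right)}}{5 - 213} = \frac{4 - 43^{2} - 43 \cdot 43}{5 - 213} = \frac{4 - 1849 - 1849}{-208} = - \frac{4 - 1849 - 1849}{208} = \left(- \frac{1}{208}\right) \left(-3694\right) = \frac{1847}{104}$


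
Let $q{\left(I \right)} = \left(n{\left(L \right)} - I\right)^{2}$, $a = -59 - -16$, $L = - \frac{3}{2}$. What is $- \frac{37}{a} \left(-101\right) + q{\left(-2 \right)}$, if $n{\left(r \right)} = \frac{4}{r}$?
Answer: $- \frac{33461}{387} \approx -86.463$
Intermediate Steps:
$L = - \frac{3}{2}$ ($L = \left(-3\right) \frac{1}{2} = - \frac{3}{2} \approx -1.5$)
$a = -43$ ($a = -59 + 16 = -43$)
$q{\left(I \right)} = \left(- \frac{8}{3} - I\right)^{2}$ ($q{\left(I \right)} = \left(\frac{4}{- \frac{3}{2}} - I\right)^{2} = \left(4 \left(- \frac{2}{3}\right) - I\right)^{2} = \left(- \frac{8}{3} - I\right)^{2}$)
$- \frac{37}{a} \left(-101\right) + q{\left(-2 \right)} = - \frac{37}{-43} \left(-101\right) + \frac{\left(8 + 3 \left(-2\right)\right)^{2}}{9} = \left(-37\right) \left(- \frac{1}{43}\right) \left(-101\right) + \frac{\left(8 - 6\right)^{2}}{9} = \frac{37}{43} \left(-101\right) + \frac{2^{2}}{9} = - \frac{3737}{43} + \frac{1}{9} \cdot 4 = - \frac{3737}{43} + \frac{4}{9} = - \frac{33461}{387}$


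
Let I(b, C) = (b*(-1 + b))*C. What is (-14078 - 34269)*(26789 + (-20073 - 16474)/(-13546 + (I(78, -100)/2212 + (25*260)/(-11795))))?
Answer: -256583059277032369/198088412 ≈ -1.2953e+9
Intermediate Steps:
I(b, C) = C*b*(-1 + b)
(-14078 - 34269)*(26789 + (-20073 - 16474)/(-13546 + (I(78, -100)/2212 + (25*260)/(-11795)))) = (-14078 - 34269)*(26789 + (-20073 - 16474)/(-13546 + (-100*78*(-1 + 78)/2212 + (25*260)/(-11795)))) = -48347*(26789 - 36547/(-13546 + (-100*78*77*(1/2212) + 6500*(-1/11795)))) = -48347*(26789 - 36547/(-13546 + (-600600*1/2212 - 1300/2359))) = -48347*(26789 - 36547/(-13546 + (-21450/79 - 1300/2359))) = -48347*(26789 - 36547/(-13546 - 50703250/186361)) = -48347*(26789 - 36547/(-2575149356/186361)) = -48347*(26789 - 36547*(-186361/2575149356)) = -48347*(26789 + 6810935467/2575149356) = -48347*68992487033351/2575149356 = -256583059277032369/198088412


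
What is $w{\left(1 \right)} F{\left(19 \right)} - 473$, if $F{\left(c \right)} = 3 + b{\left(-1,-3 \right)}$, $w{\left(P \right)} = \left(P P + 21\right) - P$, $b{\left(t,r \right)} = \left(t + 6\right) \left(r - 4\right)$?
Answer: $-1145$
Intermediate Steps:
$b{\left(t,r \right)} = \left(-4 + r\right) \left(6 + t\right)$ ($b{\left(t,r \right)} = \left(6 + t\right) \left(-4 + r\right) = \left(-4 + r\right) \left(6 + t\right)$)
$w{\left(P \right)} = 21 + P^{2} - P$ ($w{\left(P \right)} = \left(P^{2} + 21\right) - P = \left(21 + P^{2}\right) - P = 21 + P^{2} - P$)
$F{\left(c \right)} = -32$ ($F{\left(c \right)} = 3 - 35 = -32$)
$w{\left(1 \right)} F{\left(19 \right)} - 473 = \left(21 + 1^{2} - 1\right) \left(-32\right) - 473 = \left(21 + 1 - 1\right) \left(-32\right) - 473 = 21 \left(-32\right) - 473 = -672 - 473 = -1145$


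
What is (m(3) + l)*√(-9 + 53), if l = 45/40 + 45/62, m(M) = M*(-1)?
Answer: -285*√11/124 ≈ -7.6229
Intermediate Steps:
m(M) = -M
l = 459/248 (l = 45*(1/40) + 45*(1/62) = 9/8 + 45/62 = 459/248 ≈ 1.8508)
(m(3) + l)*√(-9 + 53) = (-1*3 + 459/248)*√(-9 + 53) = (-3 + 459/248)*√44 = -285*√11/124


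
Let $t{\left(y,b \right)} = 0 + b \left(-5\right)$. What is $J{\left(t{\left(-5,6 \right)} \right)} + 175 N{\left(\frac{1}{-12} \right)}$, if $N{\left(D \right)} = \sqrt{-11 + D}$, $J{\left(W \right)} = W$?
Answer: $-30 + \frac{175 i \sqrt{399}}{6} \approx -30.0 + 582.6 i$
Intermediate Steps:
$t{\left(y,b \right)} = - 5 b$ ($t{\left(y,b \right)} = 0 - 5 b = - 5 b$)
$J{\left(t{\left(-5,6 \right)} \right)} + 175 N{\left(\frac{1}{-12} \right)} = \left(-5\right) 6 + 175 \sqrt{-11 + \frac{1}{-12}} = -30 + 175 \sqrt{-11 - \frac{1}{12}} = -30 + 175 \sqrt{- \frac{133}{12}} = -30 + 175 \frac{i \sqrt{399}}{6} = -30 + \frac{175 i \sqrt{399}}{6}$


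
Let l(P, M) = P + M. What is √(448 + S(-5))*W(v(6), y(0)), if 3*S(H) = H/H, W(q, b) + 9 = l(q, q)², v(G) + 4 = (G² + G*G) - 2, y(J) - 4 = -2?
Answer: 5805*√4035 ≈ 3.6874e+5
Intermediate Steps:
l(P, M) = M + P
y(J) = 2 (y(J) = 4 - 2 = 2)
v(G) = -6 + 2*G² (v(G) = -4 + ((G² + G*G) - 2) = -4 + ((G² + G²) - 2) = -4 + (2*G² - 2) = -4 + (-2 + 2*G²) = -6 + 2*G²)
W(q, b) = -9 + 4*q² (W(q, b) = -9 + (q + q)² = -9 + (2*q)² = -9 + 4*q²)
S(H) = ⅓ (S(H) = (H/H)/3 = (⅓)*1 = ⅓)
√(448 + S(-5))*W(v(6), y(0)) = √(448 + ⅓)*(-9 + 4*(-6 + 2*6²)²) = √(1345/3)*(-9 + 4*(-6 + 2*36)²) = (√4035/3)*(-9 + 4*(-6 + 72)²) = (√4035/3)*(-9 + 4*66²) = (√4035/3)*(-9 + 4*4356) = (√4035/3)*(-9 + 17424) = (√4035/3)*17415 = 5805*√4035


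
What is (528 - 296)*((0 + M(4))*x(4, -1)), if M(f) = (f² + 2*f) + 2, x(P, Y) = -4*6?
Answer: -144768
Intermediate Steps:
x(P, Y) = -24
M(f) = 2 + f² + 2*f
(528 - 296)*((0 + M(4))*x(4, -1)) = (528 - 296)*((0 + (2 + 4² + 2*4))*(-24)) = 232*((0 + (2 + 16 + 8))*(-24)) = 232*((0 + 26)*(-24)) = 232*(26*(-24)) = 232*(-624) = -144768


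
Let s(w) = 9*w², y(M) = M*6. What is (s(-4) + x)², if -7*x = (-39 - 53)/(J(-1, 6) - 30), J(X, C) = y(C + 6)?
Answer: 450033796/21609 ≈ 20826.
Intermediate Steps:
y(M) = 6*M
J(X, C) = 36 + 6*C (J(X, C) = 6*(C + 6) = 6*(6 + C) = 36 + 6*C)
x = 46/147 (x = -(-39 - 53)/(7*((36 + 6*6) - 30)) = -(-92)/(7*((36 + 36) - 30)) = -(-92)/(7*(72 - 30)) = -(-92)/(7*42) = -⅐*(-46/21) = 46/147 ≈ 0.31293)
(s(-4) + x)² = (9*(-4)² + 46/147)² = (9*16 + 46/147)² = (144 + 46/147)² = (21214/147)² = 450033796/21609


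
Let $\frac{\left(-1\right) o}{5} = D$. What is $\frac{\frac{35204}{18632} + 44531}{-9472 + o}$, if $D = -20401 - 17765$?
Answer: $\frac{207434199}{844765564} \approx 0.24555$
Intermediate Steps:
$D = -38166$ ($D = -20401 - 17765 = -38166$)
$o = 190830$ ($o = \left(-5\right) \left(-38166\right) = 190830$)
$\frac{\frac{35204}{18632} + 44531}{-9472 + o} = \frac{\frac{35204}{18632} + 44531}{-9472 + 190830} = \frac{35204 \cdot \frac{1}{18632} + 44531}{181358} = \left(\frac{8801}{4658} + 44531\right) \frac{1}{181358} = \frac{207434199}{4658} \cdot \frac{1}{181358} = \frac{207434199}{844765564}$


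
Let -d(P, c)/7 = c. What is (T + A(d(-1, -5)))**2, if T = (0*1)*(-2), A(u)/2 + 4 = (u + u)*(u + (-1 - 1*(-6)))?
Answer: 31270464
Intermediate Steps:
d(P, c) = -7*c
A(u) = -8 + 4*u*(5 + u) (A(u) = -8 + 2*((u + u)*(u + (-1 - 1*(-6)))) = -8 + 2*((2*u)*(u + (-1 + 6))) = -8 + 2*((2*u)*(u + 5)) = -8 + 2*((2*u)*(5 + u)) = -8 + 2*(2*u*(5 + u)) = -8 + 4*u*(5 + u))
T = 0 (T = 0*(-2) = 0)
(T + A(d(-1, -5)))**2 = (0 + (-8 + 4*(-7*(-5))**2 + 20*(-7*(-5))))**2 = (0 + (-8 + 4*35**2 + 20*35))**2 = (0 + (-8 + 4*1225 + 700))**2 = (0 + (-8 + 4900 + 700))**2 = (0 + 5592)**2 = 5592**2 = 31270464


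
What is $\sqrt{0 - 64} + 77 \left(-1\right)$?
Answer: $-77 + 8 i \approx -77.0 + 8.0 i$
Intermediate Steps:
$\sqrt{0 - 64} + 77 \left(-1\right) = \sqrt{-64} - 77 = 8 i - 77 = -77 + 8 i$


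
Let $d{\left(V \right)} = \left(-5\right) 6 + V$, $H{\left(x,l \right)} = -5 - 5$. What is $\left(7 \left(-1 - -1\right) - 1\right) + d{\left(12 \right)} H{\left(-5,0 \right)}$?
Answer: $179$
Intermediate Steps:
$H{\left(x,l \right)} = -10$
$d{\left(V \right)} = -30 + V$
$\left(7 \left(-1 - -1\right) - 1\right) + d{\left(12 \right)} H{\left(-5,0 \right)} = \left(7 \left(-1 - -1\right) - 1\right) + \left(-30 + 12\right) \left(-10\right) = \left(7 \left(-1 + 1\right) - 1\right) - -180 = \left(7 \cdot 0 - 1\right) + 180 = \left(0 - 1\right) + 180 = -1 + 180 = 179$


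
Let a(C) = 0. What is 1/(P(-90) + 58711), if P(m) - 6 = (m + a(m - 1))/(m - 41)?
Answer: 131/7692017 ≈ 1.7031e-5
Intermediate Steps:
P(m) = 6 + m/(-41 + m) (P(m) = 6 + (m + 0)/(m - 41) = 6 + m/(-41 + m))
1/(P(-90) + 58711) = 1/((-246 + 7*(-90))/(-41 - 90) + 58711) = 1/((-246 - 630)/(-131) + 58711) = 1/(-1/131*(-876) + 58711) = 1/(876/131 + 58711) = 1/(7692017/131) = 131/7692017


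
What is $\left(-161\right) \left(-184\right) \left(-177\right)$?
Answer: $-5243448$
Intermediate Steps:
$\left(-161\right) \left(-184\right) \left(-177\right) = 29624 \left(-177\right) = -5243448$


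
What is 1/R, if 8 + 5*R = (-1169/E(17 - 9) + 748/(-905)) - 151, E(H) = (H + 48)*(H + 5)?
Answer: -470600/15194007 ≈ -0.030973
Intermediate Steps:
E(H) = (5 + H)*(48 + H) (E(H) = (48 + H)*(5 + H) = (5 + H)*(48 + H))
R = -15194007/470600 (R = -8/5 + ((-1169/(240 + (17 - 9)² + 53*(17 - 9)) + 748/(-905)) - 151)/5 = -8/5 + ((-1169/(240 + 8² + 53*8) + 748*(-1/905)) - 151)/5 = -8/5 + ((-1169/(240 + 64 + 424) - 748/905) - 151)/5 = -8/5 + ((-1169/728 - 748/905) - 151)/5 = -8/5 + ((-1169*1/728 - 748/905) - 151)/5 = -8/5 + ((-167/104 - 748/905) - 151)/5 = -8/5 + (-228927/94120 - 151)/5 = -8/5 + (⅕)*(-14441047/94120) = -8/5 - 14441047/470600 = -15194007/470600 ≈ -32.286)
1/R = 1/(-15194007/470600) = -470600/15194007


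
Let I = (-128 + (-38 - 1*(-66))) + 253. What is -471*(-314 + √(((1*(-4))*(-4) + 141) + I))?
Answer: 147894 - 471*√310 ≈ 1.3960e+5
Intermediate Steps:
I = 153 (I = (-128 + (-38 + 66)) + 253 = (-128 + 28) + 253 = -100 + 253 = 153)
-471*(-314 + √(((1*(-4))*(-4) + 141) + I)) = -471*(-314 + √(((1*(-4))*(-4) + 141) + 153)) = -471*(-314 + √((-4*(-4) + 141) + 153)) = -471*(-314 + √((16 + 141) + 153)) = -471*(-314 + √(157 + 153)) = -471*(-314 + √310) = 147894 - 471*√310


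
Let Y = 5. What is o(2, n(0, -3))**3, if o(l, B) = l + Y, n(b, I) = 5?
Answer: 343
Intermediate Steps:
o(l, B) = 5 + l (o(l, B) = l + 5 = 5 + l)
o(2, n(0, -3))**3 = (5 + 2)**3 = 7**3 = 343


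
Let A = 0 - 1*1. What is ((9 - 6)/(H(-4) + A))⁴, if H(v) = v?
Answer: 81/625 ≈ 0.12960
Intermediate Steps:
A = -1 (A = 0 - 1 = -1)
((9 - 6)/(H(-4) + A))⁴ = ((9 - 6)/(-4 - 1))⁴ = (3/(-5))⁴ = (3*(-⅕))⁴ = (-⅗)⁴ = 81/625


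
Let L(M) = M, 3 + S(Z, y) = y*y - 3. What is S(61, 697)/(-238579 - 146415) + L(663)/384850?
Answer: -46676508382/37041235225 ≈ -1.2601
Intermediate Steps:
S(Z, y) = -6 + y² (S(Z, y) = -3 + (y*y - 3) = -3 + (y² - 3) = -3 + (-3 + y²) = -6 + y²)
S(61, 697)/(-238579 - 146415) + L(663)/384850 = (-6 + 697²)/(-238579 - 146415) + 663/384850 = (-6 + 485809)/(-384994) + 663*(1/384850) = 485803*(-1/384994) + 663/384850 = -485803/384994 + 663/384850 = -46676508382/37041235225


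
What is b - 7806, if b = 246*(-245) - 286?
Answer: -68362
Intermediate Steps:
b = -60556 (b = -60270 - 286 = -60556)
b - 7806 = -60556 - 7806 = -68362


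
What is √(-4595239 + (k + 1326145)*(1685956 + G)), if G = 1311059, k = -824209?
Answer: √1504305125801 ≈ 1.2265e+6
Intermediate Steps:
√(-4595239 + (k + 1326145)*(1685956 + G)) = √(-4595239 + (-824209 + 1326145)*(1685956 + 1311059)) = √(-4595239 + 501936*2997015) = √(-4595239 + 1504309721040) = √1504305125801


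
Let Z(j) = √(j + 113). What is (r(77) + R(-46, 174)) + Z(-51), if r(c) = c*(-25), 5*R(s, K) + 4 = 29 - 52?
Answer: -9652/5 + √62 ≈ -1922.5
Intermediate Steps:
R(s, K) = -27/5 (R(s, K) = -⅘ + (29 - 52)/5 = -⅘ + (⅕)*(-23) = -⅘ - 23/5 = -27/5)
r(c) = -25*c
Z(j) = √(113 + j)
(r(77) + R(-46, 174)) + Z(-51) = (-25*77 - 27/5) + √(113 - 51) = (-1925 - 27/5) + √62 = -9652/5 + √62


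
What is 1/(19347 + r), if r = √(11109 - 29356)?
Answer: 19347/374324656 - I*√18247/374324656 ≈ 5.1685e-5 - 3.6087e-7*I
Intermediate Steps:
r = I*√18247 (r = √(-18247) = I*√18247 ≈ 135.08*I)
1/(19347 + r) = 1/(19347 + I*√18247)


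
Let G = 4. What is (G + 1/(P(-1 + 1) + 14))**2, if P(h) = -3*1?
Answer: 2025/121 ≈ 16.736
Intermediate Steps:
P(h) = -3
(G + 1/(P(-1 + 1) + 14))**2 = (4 + 1/(-3 + 14))**2 = (4 + 1/11)**2 = (45/11)**2 = 2025/121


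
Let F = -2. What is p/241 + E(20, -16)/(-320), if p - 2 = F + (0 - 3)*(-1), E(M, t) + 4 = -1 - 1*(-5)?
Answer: 3/241 ≈ 0.012448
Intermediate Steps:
E(M, t) = 0 (E(M, t) = -4 + (-1 - 1*(-5)) = -4 + (-1 + 5) = -4 + 4 = 0)
p = 3 (p = 2 + (-2 + (0 - 3)*(-1)) = 2 + (-2 - 3*(-1)) = 2 + (-2 + 3) = 2 + 1 = 3)
p/241 + E(20, -16)/(-320) = 3/241 + 0/(-320) = 3*(1/241) + 0*(-1/320) = 3/241 + 0 = 3/241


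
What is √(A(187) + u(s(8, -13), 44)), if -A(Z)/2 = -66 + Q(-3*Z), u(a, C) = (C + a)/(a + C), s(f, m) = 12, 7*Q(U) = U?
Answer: √14371/7 ≈ 17.126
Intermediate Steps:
Q(U) = U/7
u(a, C) = 1 (u(a, C) = (C + a)/(C + a) = 1)
A(Z) = 132 + 6*Z/7 (A(Z) = -2*(-66 + (-3*Z)/7) = -2*(-66 - 3*Z/7) = 132 + 6*Z/7)
√(A(187) + u(s(8, -13), 44)) = √((132 + (6/7)*187) + 1) = √((132 + 1122/7) + 1) = √(2046/7 + 1) = √(2053/7) = √14371/7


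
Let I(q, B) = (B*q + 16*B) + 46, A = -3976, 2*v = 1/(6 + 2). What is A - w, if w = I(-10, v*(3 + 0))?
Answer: -32185/8 ≈ -4023.1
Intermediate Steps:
v = 1/16 (v = 1/(2*(6 + 2)) = (½)/8 = (½)*(⅛) = 1/16 ≈ 0.062500)
I(q, B) = 46 + 16*B + B*q (I(q, B) = (16*B + B*q) + 46 = 46 + 16*B + B*q)
w = 377/8 (w = 46 + 16*((3 + 0)/16) + ((3 + 0)/16)*(-10) = 46 + 16*((1/16)*3) + ((1/16)*3)*(-10) = 46 + 16*(3/16) + (3/16)*(-10) = 46 + 3 - 15/8 = 377/8 ≈ 47.125)
A - w = -3976 - 1*377/8 = -3976 - 377/8 = -32185/8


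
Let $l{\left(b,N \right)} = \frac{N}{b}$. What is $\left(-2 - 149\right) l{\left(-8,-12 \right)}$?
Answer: $- \frac{453}{2} \approx -226.5$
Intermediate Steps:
$\left(-2 - 149\right) l{\left(-8,-12 \right)} = \left(-2 - 149\right) \left(- \frac{12}{-8}\right) = - 151 \left(\left(-12\right) \left(- \frac{1}{8}\right)\right) = \left(-151\right) \frac{3}{2} = - \frac{453}{2}$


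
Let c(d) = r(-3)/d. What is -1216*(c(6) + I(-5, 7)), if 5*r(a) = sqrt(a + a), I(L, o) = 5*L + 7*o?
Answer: -29184 - 608*I*sqrt(6)/15 ≈ -29184.0 - 99.286*I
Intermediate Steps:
r(a) = sqrt(2)*sqrt(a)/5 (r(a) = sqrt(a + a)/5 = sqrt(2*a)/5 = (sqrt(2)*sqrt(a))/5 = sqrt(2)*sqrt(a)/5)
c(d) = I*sqrt(6)/(5*d) (c(d) = (sqrt(2)*sqrt(-3)/5)/d = (sqrt(2)*(I*sqrt(3))/5)/d = (I*sqrt(6)/5)/d = I*sqrt(6)/(5*d))
-1216*(c(6) + I(-5, 7)) = -1216*((1/5)*I*sqrt(6)/6 + (5*(-5) + 7*7)) = -1216*((1/5)*I*sqrt(6)*(1/6) + (-25 + 49)) = -1216*(I*sqrt(6)/30 + 24) = -1216*(24 + I*sqrt(6)/30) = -29184 - 608*I*sqrt(6)/15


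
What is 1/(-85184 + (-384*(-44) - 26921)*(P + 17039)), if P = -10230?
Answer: -1/68345409 ≈ -1.4632e-8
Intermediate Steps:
1/(-85184 + (-384*(-44) - 26921)*(P + 17039)) = 1/(-85184 + (-384*(-44) - 26921)*(-10230 + 17039)) = 1/(-85184 + (16896 - 26921)*6809) = 1/(-85184 - 10025*6809) = 1/(-85184 - 68260225) = 1/(-68345409) = -1/68345409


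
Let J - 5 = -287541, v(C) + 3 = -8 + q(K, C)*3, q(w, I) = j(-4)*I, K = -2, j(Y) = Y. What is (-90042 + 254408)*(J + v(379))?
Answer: -48010486770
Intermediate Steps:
q(w, I) = -4*I
v(C) = -11 - 12*C (v(C) = -3 + (-8 - 4*C*3) = -3 + (-8 - 12*C) = -11 - 12*C)
J = -287536 (J = 5 - 287541 = -287536)
(-90042 + 254408)*(J + v(379)) = (-90042 + 254408)*(-287536 + (-11 - 12*379)) = 164366*(-287536 + (-11 - 4548)) = 164366*(-287536 - 4559) = 164366*(-292095) = -48010486770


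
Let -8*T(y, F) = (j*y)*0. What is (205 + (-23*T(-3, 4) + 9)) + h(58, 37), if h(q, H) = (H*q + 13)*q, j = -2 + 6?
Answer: 125436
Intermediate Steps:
j = 4
T(y, F) = 0 (T(y, F) = -4*y*0/8 = -⅛*0 = 0)
h(q, H) = q*(13 + H*q) (h(q, H) = (13 + H*q)*q = q*(13 + H*q))
(205 + (-23*T(-3, 4) + 9)) + h(58, 37) = (205 + (-23*0 + 9)) + 58*(13 + 37*58) = (205 + (0 + 9)) + 58*(13 + 2146) = (205 + 9) + 58*2159 = 214 + 125222 = 125436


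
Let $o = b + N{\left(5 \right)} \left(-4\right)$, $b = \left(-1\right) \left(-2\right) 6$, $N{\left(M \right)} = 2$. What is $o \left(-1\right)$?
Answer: $-4$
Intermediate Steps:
$b = 12$ ($b = 2 \cdot 6 = 12$)
$o = 4$ ($o = 12 + 2 \left(-4\right) = 12 - 8 = 4$)
$o \left(-1\right) = 4 \left(-1\right) = -4$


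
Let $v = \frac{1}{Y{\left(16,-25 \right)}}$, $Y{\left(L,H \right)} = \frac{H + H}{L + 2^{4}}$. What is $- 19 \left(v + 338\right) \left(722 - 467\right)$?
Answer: $- \frac{8172546}{5} \approx -1.6345 \cdot 10^{6}$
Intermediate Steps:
$Y{\left(L,H \right)} = \frac{2 H}{16 + L}$ ($Y{\left(L,H \right)} = \frac{2 H}{L + 16} = \frac{2 H}{16 + L}$)
$v = - \frac{16}{25}$ ($v = \frac{1}{2 \left(-25\right) \frac{1}{16 + 16}} = \frac{1}{2 \left(-25\right) \frac{1}{32}} = \frac{1}{- \frac{25}{16}} = - \frac{16}{25} \approx -0.64$)
$- 19 \left(v + 338\right) \left(722 - 467\right) = - 19 \left(- \frac{16}{25} + 338\right) \left(722 - 467\right) = - 19 \cdot \frac{8434}{25} \cdot 255 = \left(-19\right) \frac{430134}{5} = - \frac{8172546}{5}$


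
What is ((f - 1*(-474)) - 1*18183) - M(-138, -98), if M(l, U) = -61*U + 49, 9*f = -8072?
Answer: -221696/9 ≈ -24633.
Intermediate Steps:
f = -8072/9 (f = (⅑)*(-8072) = -8072/9 ≈ -896.89)
M(l, U) = 49 - 61*U
((f - 1*(-474)) - 1*18183) - M(-138, -98) = ((-8072/9 - 1*(-474)) - 1*18183) - (49 - 61*(-98)) = ((-8072/9 + 474) - 18183) - (49 + 5978) = (-3806/9 - 18183) - 1*6027 = -167453/9 - 6027 = -221696/9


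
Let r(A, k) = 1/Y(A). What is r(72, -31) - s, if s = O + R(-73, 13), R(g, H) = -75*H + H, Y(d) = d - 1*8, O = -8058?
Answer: 577281/64 ≈ 9020.0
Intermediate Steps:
Y(d) = -8 + d (Y(d) = d - 8 = -8 + d)
R(g, H) = -74*H
r(A, k) = 1/(-8 + A)
s = -9020 (s = -8058 - 74*13 = -8058 - 962 = -9020)
r(72, -31) - s = 1/(-8 + 72) - 1*(-9020) = 1/64 + 9020 = 577281/64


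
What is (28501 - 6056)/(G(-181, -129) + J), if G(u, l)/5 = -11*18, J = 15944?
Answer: 22445/14954 ≈ 1.5009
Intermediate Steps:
G(u, l) = -990 (G(u, l) = 5*(-11*18) = 5*(-198) = -990)
(28501 - 6056)/(G(-181, -129) + J) = (28501 - 6056)/(-990 + 15944) = 22445/14954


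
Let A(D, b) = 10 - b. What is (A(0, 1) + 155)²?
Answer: 26896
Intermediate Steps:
(A(0, 1) + 155)² = ((10 - 1*1) + 155)² = ((10 - 1) + 155)² = (9 + 155)² = 164² = 26896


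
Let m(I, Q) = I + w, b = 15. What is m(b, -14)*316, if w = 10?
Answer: 7900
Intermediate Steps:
m(I, Q) = 10 + I (m(I, Q) = I + 10 = 10 + I)
m(b, -14)*316 = (10 + 15)*316 = 25*316 = 7900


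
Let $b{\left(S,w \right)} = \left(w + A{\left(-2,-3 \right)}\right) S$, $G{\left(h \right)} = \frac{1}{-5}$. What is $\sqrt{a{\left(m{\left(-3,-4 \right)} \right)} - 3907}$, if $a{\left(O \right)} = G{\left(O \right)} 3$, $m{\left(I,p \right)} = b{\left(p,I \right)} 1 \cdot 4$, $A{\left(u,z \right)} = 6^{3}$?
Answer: $\frac{i \sqrt{97690}}{5} \approx 62.511 i$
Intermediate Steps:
$G{\left(h \right)} = - \frac{1}{5}$
$A{\left(u,z \right)} = 216$
$b{\left(S,w \right)} = S \left(216 + w\right)$ ($b{\left(S,w \right)} = \left(w + 216\right) S = \left(216 + w\right) S = S \left(216 + w\right)$)
$m{\left(I,p \right)} = 4 p \left(216 + I\right)$ ($m{\left(I,p \right)} = p \left(216 + I\right) 1 \cdot 4 = p \left(216 + I\right) 4 = 4 p \left(216 + I\right)$)
$a{\left(O \right)} = - \frac{3}{5}$ ($a{\left(O \right)} = \left(- \frac{1}{5}\right) 3 = - \frac{3}{5}$)
$\sqrt{a{\left(m{\left(-3,-4 \right)} \right)} - 3907} = \sqrt{- \frac{3}{5} - 3907} = \sqrt{- \frac{19538}{5}} = \frac{i \sqrt{97690}}{5}$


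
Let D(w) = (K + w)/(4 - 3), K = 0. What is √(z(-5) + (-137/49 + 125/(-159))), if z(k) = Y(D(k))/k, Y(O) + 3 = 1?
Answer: I*√98546610/5565 ≈ 1.7838*I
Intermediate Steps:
D(w) = w (D(w) = (0 + w)/(4 - 3) = w/1 = w*1 = w)
Y(O) = -2 (Y(O) = -3 + 1 = -2)
z(k) = -2/k
√(z(-5) + (-137/49 + 125/(-159))) = √(-2/(-5) + (-137/49 + 125/(-159))) = √(-2*(-⅕) + (-137*1/49 + 125*(-1/159))) = √(⅖ + (-137/49 - 125/159)) = √(⅖ - 27908/7791) = √(-123958/38955) = I*√98546610/5565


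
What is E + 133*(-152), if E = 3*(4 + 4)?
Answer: -20192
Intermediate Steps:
E = 24 (E = 3*8 = 24)
E + 133*(-152) = 24 + 133*(-152) = 24 - 20216 = -20192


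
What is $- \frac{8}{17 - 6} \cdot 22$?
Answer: $-16$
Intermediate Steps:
$- \frac{8}{17 - 6} \cdot 22 = - \frac{8}{11} \cdot 22 = \left(-8\right) \frac{1}{11} \cdot 22 = \left(- \frac{8}{11}\right) 22 = -16$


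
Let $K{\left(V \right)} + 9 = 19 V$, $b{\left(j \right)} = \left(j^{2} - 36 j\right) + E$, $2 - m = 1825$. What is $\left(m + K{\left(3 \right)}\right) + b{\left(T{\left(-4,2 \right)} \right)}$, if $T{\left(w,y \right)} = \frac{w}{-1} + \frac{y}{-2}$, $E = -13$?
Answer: $-1887$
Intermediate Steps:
$m = -1823$ ($m = 2 - 1825 = -1823$)
$T{\left(w,y \right)} = - w - \frac{y}{2}$ ($T{\left(w,y \right)} = w \left(-1\right) + y \left(- \frac{1}{2}\right) = - w - \frac{y}{2}$)
$b{\left(j \right)} = -13 + j^{2} - 36 j$ ($b{\left(j \right)} = \left(j^{2} - 36 j\right) - 13 = -13 + j^{2} - 36 j$)
$K{\left(V \right)} = -9 + 19 V$
$\left(m + K{\left(3 \right)}\right) + b{\left(T{\left(-4,2 \right)} \right)} = \left(-1823 + \left(-9 + 19 \cdot 3\right)\right) - \left(13 - \left(\left(-1\right) \left(-4\right) - 1\right)^{2} + 36 \left(\left(-1\right) \left(-4\right) - 1\right)\right) = \left(-1823 + \left(-9 + 57\right)\right) - \left(13 - \left(4 - 1\right)^{2} + 36 \left(4 - 1\right)\right) = \left(-1823 + 48\right) - \left(121 - 9\right) = -1775 - 112 = -1887$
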